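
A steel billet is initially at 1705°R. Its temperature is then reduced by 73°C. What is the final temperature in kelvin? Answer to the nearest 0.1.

874.2 K

Initial temperature in Celsius: (1705 - 491.67) × 5/9 = 674.0722°C.
Final Celsius temperature: 674.0722 - 73.0000 = 601.0722°C.
In kelvin: 601.0722 + 273.15 = 874.2 K.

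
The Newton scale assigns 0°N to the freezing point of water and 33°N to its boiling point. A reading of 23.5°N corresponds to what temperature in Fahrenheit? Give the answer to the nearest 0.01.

160.18°F

Linear interpolation between the fixed points: C = (23.5 - 0) × 100 / (33 - 0) = 71.2121°C.
Then 71.2121 × 1.8 + 32 = 160.18°F.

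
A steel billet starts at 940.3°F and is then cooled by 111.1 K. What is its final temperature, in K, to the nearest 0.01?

Initial temperature in Celsius: (940.3 - 32) × 5/9 = 504.6111°C.
The 111.1 K change is an interval; Kelvin and Celsius degrees are the same size, so ΔC = -111.1°C.
Final Celsius temperature: 504.6111 - 111.1000 = 393.5111°C.
In kelvin: 393.5111 + 273.15 = 666.66 K.

666.66 K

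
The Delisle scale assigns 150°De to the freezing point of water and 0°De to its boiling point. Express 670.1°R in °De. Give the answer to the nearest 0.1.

First in Celsius: (670.1 - 491.67) × 5/9 = 99.1278°C.
Linearly onto the Delisle scale: 150 + (99.1278 / 100) × (0 - 150) = 1.3°De.

1.3°De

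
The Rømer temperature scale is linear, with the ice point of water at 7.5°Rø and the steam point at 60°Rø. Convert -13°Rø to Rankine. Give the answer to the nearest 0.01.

421.38°R

Linear interpolation between the fixed points: C = (-13 - 7.5) × 100 / (60 - 7.5) = -39.0476°C.
Then -39.0476 × 1.8 + 491.67 = 421.38°R.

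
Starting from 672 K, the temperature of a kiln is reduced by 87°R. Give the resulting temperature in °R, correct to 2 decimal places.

Initial temperature in Celsius: 672 - 273.15 = 398.8500°C.
The 87°R change is an interval, so only the factor 5/9 applies: -87 × 5/9 = -48.3333°C.
Final Celsius temperature: 398.8500 - 48.3333 = 350.5167°C.
In Rankine: 350.5167 × 1.8 + 491.67 = 1122.60°R.

1122.60°R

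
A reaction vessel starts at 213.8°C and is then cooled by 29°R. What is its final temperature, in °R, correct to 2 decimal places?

847.51°R

The 29°R change is an interval, so only the factor 5/9 applies: -29 × 5/9 = -16.1111°C.
Final Celsius temperature: 213.8000 - 16.1111 = 197.6889°C.
In Rankine: 197.6889 × 1.8 + 491.67 = 847.51°R.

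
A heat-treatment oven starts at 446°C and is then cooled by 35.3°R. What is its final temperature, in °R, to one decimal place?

1259.2°R

The 35.3°R change is an interval, so only the factor 5/9 applies: -35.3 × 5/9 = -19.6111°C.
Final Celsius temperature: 446.0000 - 19.6111 = 426.3889°C.
In Rankine: 426.3889 × 1.8 + 491.67 = 1259.2°R.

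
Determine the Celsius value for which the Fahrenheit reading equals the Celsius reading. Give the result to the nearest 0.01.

Let C be the Celsius reading. The Fahrenheit reading is F = 1.8·C + 32.
Set F = C: 1.8·C + 32 = C.
(0.8)·C = -32  ⇒  C = -40.00.

-40.00°C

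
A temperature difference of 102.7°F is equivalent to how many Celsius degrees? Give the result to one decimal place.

Only the scale ratio 5/9 matters for a change in temperature.
102.7 × 5/9 = 57.1.

57.1°C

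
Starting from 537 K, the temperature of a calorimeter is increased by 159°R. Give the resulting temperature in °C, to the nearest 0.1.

352.2°C

Initial temperature in Celsius: 537 - 273.15 = 263.8500°C.
The 159°R change is an interval, so only the factor 5/9 applies: +159 × 5/9 = +88.3333°C.
Final Celsius temperature: 263.8500 + 88.3333 = 352.1833°C.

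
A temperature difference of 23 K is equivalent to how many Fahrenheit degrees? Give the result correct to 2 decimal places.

41.40°F

Only the scale ratio 1.8 matters for a change in temperature.
23 × 1.8 = 41.40.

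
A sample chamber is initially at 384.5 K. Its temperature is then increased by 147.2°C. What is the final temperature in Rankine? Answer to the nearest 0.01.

957.06°R

Initial temperature in Celsius: 384.5 - 273.15 = 111.3500°C.
Final Celsius temperature: 111.3500 + 147.2000 = 258.5500°C.
In Rankine: 258.5500 × 1.8 + 491.67 = 957.06°R.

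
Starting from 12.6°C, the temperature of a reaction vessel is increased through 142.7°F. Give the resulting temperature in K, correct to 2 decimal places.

365.03 K

The 142.7°F change is an interval, so only the factor 5/9 applies: +142.7 × 5/9 = +79.2778°C.
Final Celsius temperature: 12.6000 + 79.2778 = 91.8778°C.
In kelvin: 91.8778 + 273.15 = 365.03 K.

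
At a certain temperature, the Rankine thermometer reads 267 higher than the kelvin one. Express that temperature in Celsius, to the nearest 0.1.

60.6°C

Let x be the kelvin reading; then the Rankine reading is 1.8·x.
(1.8·x) - x = 267  ⇒  (0.8)·x = 267  ⇒  x = 333.7500 K.
In Celsius: 333.75 - 273.15 = 60.6°C.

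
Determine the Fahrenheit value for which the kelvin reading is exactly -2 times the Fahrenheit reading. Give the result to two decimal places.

Let F be the Fahrenheit reading. The kelvin reading is K = 5/9·F + 255.372.
Require K = -2·F: 5/9·F + 255.372 = -2·F.
(23/9)·F = -255.372  ⇒  F = -99.93.

-99.93°F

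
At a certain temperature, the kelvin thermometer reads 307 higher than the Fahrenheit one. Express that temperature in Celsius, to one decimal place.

-82.3°C

Let x be the Fahrenheit reading; then the kelvin reading is 5/9·x + 255.372.
(5/9·x + 255.372) - x = 307  ⇒  (-4/9)·x = 51.6278  ⇒  x = -116.1625°F.
In Celsius: (-116.1625 - 32) × 5/9 = -82.3°C.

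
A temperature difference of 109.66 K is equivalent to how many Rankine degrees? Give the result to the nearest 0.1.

Only the scale ratio 1.8 matters for a change in temperature.
109.66 × 1.8 = 197.4.

197.4°R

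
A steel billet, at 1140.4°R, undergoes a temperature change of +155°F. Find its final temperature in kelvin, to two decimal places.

Initial temperature in Celsius: (1140.4 - 491.67) × 5/9 = 360.4056°C.
The 155°F change is an interval, so only the factor 5/9 applies: +155 × 5/9 = +86.1111°C.
Final Celsius temperature: 360.4056 + 86.1111 = 446.5167°C.
In kelvin: 446.5167 + 273.15 = 719.67 K.

719.67 K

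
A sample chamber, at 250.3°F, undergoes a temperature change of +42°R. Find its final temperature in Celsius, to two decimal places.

Initial temperature in Celsius: (250.3 - 32) × 5/9 = 121.2778°C.
The 42°R change is an interval, so only the factor 5/9 applies: +42 × 5/9 = +23.3333°C.
Final Celsius temperature: 121.2778 + 23.3333 = 144.6111°C.

144.61°C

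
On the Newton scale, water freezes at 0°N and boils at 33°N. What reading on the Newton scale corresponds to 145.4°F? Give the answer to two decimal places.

First in Celsius: (145.4 - 32) × 5/9 = 63.0000°C.
Linearly onto the Newton scale: 0 + (63.0000 / 100) × (33 - 0) = 20.79°N.

20.79°N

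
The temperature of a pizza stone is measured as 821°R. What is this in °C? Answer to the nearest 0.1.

In Celsius: (821 - 491.67) × 5/9 = 182.9611°C.

183.0°C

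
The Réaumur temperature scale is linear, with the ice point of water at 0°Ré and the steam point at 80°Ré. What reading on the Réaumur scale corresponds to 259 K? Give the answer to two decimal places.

-11.32°Ré

First in Celsius: 259 - 273.15 = -14.1500°C.
Linearly onto the Réaumur scale: 0 + (-14.1500 / 100) × (80 - 0) = -11.32°Ré.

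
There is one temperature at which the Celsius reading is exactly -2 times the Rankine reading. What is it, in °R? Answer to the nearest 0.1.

106.9°R

Let R be the Rankine reading. The Celsius reading is C = 5/9·R - 273.15.
Require C = -2·R: 5/9·R - 273.15 = -2·R.
(23/9)·R = 273.15  ⇒  R = 106.9.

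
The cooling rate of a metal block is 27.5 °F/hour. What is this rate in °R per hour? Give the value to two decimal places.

27.50 °R/hour

Since only a temperature interval is involved, the additive offset between the scales drops out.
A change of 1°F is a change of 1°R, so 27.5 × 1 = 27.50.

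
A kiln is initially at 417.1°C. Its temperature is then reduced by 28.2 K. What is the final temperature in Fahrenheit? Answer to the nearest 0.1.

The 28.2 K change is an interval; Kelvin and Celsius degrees are the same size, so ΔC = -28.2°C.
Final Celsius temperature: 417.1000 - 28.2000 = 388.9000°C.
In Fahrenheit: 388.9000 × 1.8 + 32 = 732.0°F.

732.0°F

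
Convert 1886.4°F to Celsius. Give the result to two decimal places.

1030.22°C

In Celsius: (1886.4 - 32) × 5/9 = 1030.2222°C.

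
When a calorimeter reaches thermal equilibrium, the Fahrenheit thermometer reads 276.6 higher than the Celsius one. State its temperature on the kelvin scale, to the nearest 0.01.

Let x be the Celsius reading; then the Fahrenheit reading is 1.8·x + 32.
(1.8·x + 32) - x = 276.6  ⇒  (0.8)·x = 244.6  ⇒  x = 305.7500°C.
In kelvin: 305.7500 + 273.15 = 578.90 K.

578.90 K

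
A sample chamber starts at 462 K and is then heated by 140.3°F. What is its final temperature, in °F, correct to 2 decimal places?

Initial temperature in Celsius: 462 - 273.15 = 188.8500°C.
The 140.3°F change is an interval, so only the factor 5/9 applies: +140.3 × 5/9 = +77.9444°C.
Final Celsius temperature: 188.8500 + 77.9444 = 266.7944°C.
In Fahrenheit: 266.7944 × 1.8 + 32 = 512.23°F.

512.23°F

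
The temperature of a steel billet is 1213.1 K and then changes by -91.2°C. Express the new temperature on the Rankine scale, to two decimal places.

Initial temperature in Celsius: 1213.1 - 273.15 = 939.9500°C.
Final Celsius temperature: 939.9500 - 91.2000 = 848.7500°C.
In Rankine: 848.7500 × 1.8 + 491.67 = 2019.42°R.

2019.42°R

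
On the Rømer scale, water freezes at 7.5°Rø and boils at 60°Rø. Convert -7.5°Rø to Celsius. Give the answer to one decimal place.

-28.6°C

Linear interpolation between the fixed points: C = (-7.5 - 7.5) × 100 / (60 - 7.5) = -28.5714°C.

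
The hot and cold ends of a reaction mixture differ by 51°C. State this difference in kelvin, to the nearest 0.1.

51.0 K

Celsius and kelvin degrees are the same size, so the interval is unchanged: 51.0.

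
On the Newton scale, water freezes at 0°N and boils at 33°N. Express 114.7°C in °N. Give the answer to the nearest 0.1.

Linearly onto the Newton scale: 0 + (114.7000 / 100) × (33 - 0) = 37.9°N.

37.9°N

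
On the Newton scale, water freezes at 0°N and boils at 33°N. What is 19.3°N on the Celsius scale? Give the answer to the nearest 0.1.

58.5°C

Linear interpolation between the fixed points: C = (19.3 - 0) × 100 / (33 - 0) = 58.4848°C.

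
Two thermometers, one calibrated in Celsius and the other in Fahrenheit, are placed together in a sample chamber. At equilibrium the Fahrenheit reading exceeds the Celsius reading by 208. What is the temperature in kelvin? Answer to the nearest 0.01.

493.15 K

Let x be the Celsius reading; then the Fahrenheit reading is 1.8·x + 32.
(1.8·x + 32) - x = 208  ⇒  (0.8)·x = 176  ⇒  x = 220.0000°C.
In kelvin: 220.0000 + 273.15 = 493.15 K.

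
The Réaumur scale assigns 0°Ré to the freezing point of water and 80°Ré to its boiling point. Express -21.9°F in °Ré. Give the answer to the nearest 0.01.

-23.96°Ré

First in Celsius: (-21.9 - 32) × 5/9 = -29.9444°C.
Linearly onto the Réaumur scale: 0 + (-29.9444 / 100) × (80 - 0) = -23.96°Ré.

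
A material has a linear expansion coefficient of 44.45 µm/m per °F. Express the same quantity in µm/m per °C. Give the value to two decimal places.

80.01 µm/m per °C

Since only a temperature interval is involved, the additive offset between the scales drops out.
A change of 1°C is a change of 1.8°F, so per °C the value is 44.45 × 1.8 = 80.01.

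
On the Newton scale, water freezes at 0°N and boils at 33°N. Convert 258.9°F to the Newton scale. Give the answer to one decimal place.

First in Celsius: (258.9 - 32) × 5/9 = 126.0556°C.
Linearly onto the Newton scale: 0 + (126.0556 / 100) × (33 - 0) = 41.6°N.

41.6°N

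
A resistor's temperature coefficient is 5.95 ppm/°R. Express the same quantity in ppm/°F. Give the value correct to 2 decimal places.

5.95 ppm/°F

The quantity depends on a temperature interval, so only the ratio of degree sizes applies; the offset between the scales is irrelevant.
A change of 1°F is a change of 1°R, so per °F the value is 5.95 × 1 = 5.95.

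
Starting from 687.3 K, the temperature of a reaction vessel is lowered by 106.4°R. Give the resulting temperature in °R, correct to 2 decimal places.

1130.74°R

Initial temperature in Celsius: 687.3 - 273.15 = 414.1500°C.
The 106.4°R change is an interval, so only the factor 5/9 applies: -106.4 × 5/9 = -59.1111°C.
Final Celsius temperature: 414.1500 - 59.1111 = 355.0389°C.
In Rankine: 355.0389 × 1.8 + 491.67 = 1130.74°R.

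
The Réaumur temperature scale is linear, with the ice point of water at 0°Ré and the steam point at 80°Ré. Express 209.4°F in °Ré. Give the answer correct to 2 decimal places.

78.84°Ré

First in Celsius: (209.4 - 32) × 5/9 = 98.5556°C.
Linearly onto the Réaumur scale: 0 + (98.5556 / 100) × (80 - 0) = 78.84°Ré.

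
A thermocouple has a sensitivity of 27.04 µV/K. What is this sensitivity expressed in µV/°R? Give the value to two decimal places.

The quantity depends on a temperature interval, so only the ratio of degree sizes applies; the offset between the scales is irrelevant.
A change of 1°R is a change of 5/9 K, so per °R the value is 27.04 × 5/9 = 15.02.

15.02 µV/°R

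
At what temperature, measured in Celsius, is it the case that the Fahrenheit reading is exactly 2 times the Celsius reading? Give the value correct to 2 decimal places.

Let C be the Celsius reading. The Fahrenheit reading is F = 1.8·C + 32.
Require F = 2·C: 1.8·C + 32 = 2·C.
(-0.2)·C = -32  ⇒  C = 160.00.

160.00°C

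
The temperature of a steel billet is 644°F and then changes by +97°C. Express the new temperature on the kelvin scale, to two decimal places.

710.15 K

Initial temperature in Celsius: (644 - 32) × 5/9 = 340.0000°C.
Final Celsius temperature: 340.0000 + 97.0000 = 437.0000°C.
In kelvin: 437.0000 + 273.15 = 710.15 K.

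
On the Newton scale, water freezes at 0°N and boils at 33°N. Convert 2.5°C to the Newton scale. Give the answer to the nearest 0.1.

Linearly onto the Newton scale: 0 + (2.5000 / 100) × (33 - 0) = 0.8°N.

0.8°N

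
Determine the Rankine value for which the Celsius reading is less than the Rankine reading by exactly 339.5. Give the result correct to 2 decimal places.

149.29°R

Let R be the Rankine reading. The Celsius reading is C = 5/9·R - 273.15.
Require C - R = -339.5: (-4/9)·R - 273.15 = -339.5.
R = (-339.5 + 273.15) / (-4/9) = 149.29.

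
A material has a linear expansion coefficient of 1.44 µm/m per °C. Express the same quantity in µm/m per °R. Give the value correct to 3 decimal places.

0.800 µm/m per °R

Since only a temperature interval is involved, the additive offset between the scales drops out.
A change of 1°R is a change of 5/9°C, so per °R the value is 1.44 × 5/9 = 0.800.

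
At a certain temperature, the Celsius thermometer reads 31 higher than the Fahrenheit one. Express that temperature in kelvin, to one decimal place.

Let x be the Fahrenheit reading; then the Celsius reading is 5/9·x - 17.7778.
(5/9·x - 17.7778) - x = 31  ⇒  (-4/9)·x = 48.7778  ⇒  x = -109.7500°F.
In Celsius: (-109.75 - 32) × 5/9 = -78.7500°C.
In kelvin: -78.7500 + 273.15 = 194.4 K.

194.4 K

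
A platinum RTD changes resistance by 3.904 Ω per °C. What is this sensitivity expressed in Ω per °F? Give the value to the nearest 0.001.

2.169 Ω per °F

The quantity depends on a temperature interval, so only the ratio of degree sizes applies; the offset between the scales is irrelevant.
A change of 1°F is a change of 5/9°C, so per °F the value is 3.904 × 5/9 = 2.169.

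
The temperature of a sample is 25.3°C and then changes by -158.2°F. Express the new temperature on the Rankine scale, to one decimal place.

379.0°R

The 158.2°F change is an interval, so only the factor 5/9 applies: -158.2 × 5/9 = -87.8889°C.
Final Celsius temperature: 25.3000 - 87.8889 = -62.5889°C.
In Rankine: -62.5889 × 1.8 + 491.67 = 379.0°R.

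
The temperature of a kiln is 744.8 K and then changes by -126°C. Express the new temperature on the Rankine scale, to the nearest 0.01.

1113.84°R

Initial temperature in Celsius: 744.8 - 273.15 = 471.6500°C.
Final Celsius temperature: 471.6500 - 126.0000 = 345.6500°C.
In Rankine: 345.6500 × 1.8 + 491.67 = 1113.84°R.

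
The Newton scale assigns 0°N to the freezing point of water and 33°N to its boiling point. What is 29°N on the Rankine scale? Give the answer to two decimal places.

Linear interpolation between the fixed points: C = (29 - 0) × 100 / (33 - 0) = 87.8788°C.
Then 87.8788 × 1.8 + 491.67 = 649.85°R.

649.85°R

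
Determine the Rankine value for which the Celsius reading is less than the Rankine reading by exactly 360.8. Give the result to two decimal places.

Let R be the Rankine reading. The Celsius reading is C = 5/9·R - 273.15.
Require C - R = -360.8: (-4/9)·R - 273.15 = -360.8.
R = (-360.8 + 273.15) / (-4/9) = 197.21.

197.21°R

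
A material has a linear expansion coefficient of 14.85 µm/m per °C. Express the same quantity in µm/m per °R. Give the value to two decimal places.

8.25 µm/m per °R

The quantity depends on a temperature interval, so only the ratio of degree sizes applies; the offset between the scales is irrelevant.
A change of 1°R is a change of 5/9°C, so per °R the value is 14.85 × 5/9 = 8.25.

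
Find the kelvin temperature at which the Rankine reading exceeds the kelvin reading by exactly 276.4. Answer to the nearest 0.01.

345.50 K

Let K be the kelvin reading. The Rankine reading is R = 1.8·K.
Require R - K = 276.4: (0.8)·K = 276.4.
K = (276.4) / (0.8) = 345.50.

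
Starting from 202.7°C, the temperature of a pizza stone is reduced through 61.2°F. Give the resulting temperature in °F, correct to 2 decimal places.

The 61.2°F change is an interval, so only the factor 5/9 applies: -61.2 × 5/9 = -34.0000°C.
Final Celsius temperature: 202.7000 - 34.0000 = 168.7000°C.
In Fahrenheit: 168.7000 × 1.8 + 32 = 335.66°F.

335.66°F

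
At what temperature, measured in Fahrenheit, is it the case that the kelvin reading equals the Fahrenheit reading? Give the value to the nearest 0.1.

574.6°F

Let F be the Fahrenheit reading. The kelvin reading is K = 5/9·F + 255.372.
Set K = F: 5/9·F + 255.372 = F.
(-4/9)·F = -255.372  ⇒  F = 574.6.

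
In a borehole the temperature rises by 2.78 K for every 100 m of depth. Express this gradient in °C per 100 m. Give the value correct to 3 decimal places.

2.780 °C/100 m

The quantity depends on a temperature interval, so only the ratio of degree sizes applies; the offset between the scales is irrelevant.
A change of 1 K is a change of 1°C, so 2.78 × 1 = 2.780.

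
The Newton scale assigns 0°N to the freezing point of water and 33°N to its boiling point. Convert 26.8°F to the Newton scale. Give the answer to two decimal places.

-0.95°N

First in Celsius: (26.8 - 32) × 5/9 = -2.8889°C.
Linearly onto the Newton scale: 0 + (-2.8889 / 100) × (33 - 0) = -0.95°N.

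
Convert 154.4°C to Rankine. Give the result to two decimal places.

769.59°R

In Rankine: 154.4000 × 1.8 + 491.67 = 769.59°R.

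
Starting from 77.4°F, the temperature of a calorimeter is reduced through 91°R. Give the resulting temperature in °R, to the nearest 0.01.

446.07°R

Initial temperature in Celsius: (77.4 - 32) × 5/9 = 25.2222°C.
The 91°R change is an interval, so only the factor 5/9 applies: -91 × 5/9 = -50.5556°C.
Final Celsius temperature: 25.2222 - 50.5556 = -25.3333°C.
In Rankine: -25.3333 × 1.8 + 491.67 = 446.07°R.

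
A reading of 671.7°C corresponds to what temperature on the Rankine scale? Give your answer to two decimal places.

In Rankine: 671.7000 × 1.8 + 491.67 = 1700.73°R.

1700.73°R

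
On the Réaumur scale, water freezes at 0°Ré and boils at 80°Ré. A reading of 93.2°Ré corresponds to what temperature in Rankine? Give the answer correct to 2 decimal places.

Linear interpolation between the fixed points: C = (93.2 - 0) × 100 / (80 - 0) = 116.5000°C.
Then 116.5000 × 1.8 + 491.67 = 701.37°R.

701.37°R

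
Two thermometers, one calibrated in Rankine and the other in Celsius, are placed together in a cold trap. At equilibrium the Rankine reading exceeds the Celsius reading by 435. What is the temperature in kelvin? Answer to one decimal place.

202.3 K

Let x be the Rankine reading; then the Celsius reading is 5/9·x - 273.15.
(5/9·x - 273.15) - x = -435  ⇒  (-4/9)·x = -161.85  ⇒  x = 364.1625°R.
In Celsius: (364.1625 - 491.67) × 5/9 = -70.8375°C.
In kelvin: -70.8375 + 273.15 = 202.3 K.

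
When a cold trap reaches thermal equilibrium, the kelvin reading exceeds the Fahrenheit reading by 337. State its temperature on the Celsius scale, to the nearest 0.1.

-119.8°C

Let x be the kelvin reading; then the Fahrenheit reading is 1.8·x - 459.67.
(1.8·x - 459.67) - x = -337  ⇒  (0.8)·x = 122.67  ⇒  x = 153.3375 K.
In Celsius: 153.3375 - 273.15 = -119.8°C.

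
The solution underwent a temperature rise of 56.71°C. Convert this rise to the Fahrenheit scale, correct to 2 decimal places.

102.08°F

For a temperature interval the offset drops out; only the factor 1.8 applies.
56.71 × 1.8 = 102.08.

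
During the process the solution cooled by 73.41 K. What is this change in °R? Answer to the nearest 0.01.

Only the scale ratio 1.8 matters for a change in temperature.
73.41 × 1.8 = 132.14.

132.14°R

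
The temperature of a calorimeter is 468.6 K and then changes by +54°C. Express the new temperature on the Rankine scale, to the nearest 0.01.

Initial temperature in Celsius: 468.6 - 273.15 = 195.4500°C.
Final Celsius temperature: 195.4500 + 54.0000 = 249.4500°C.
In Rankine: 249.4500 × 1.8 + 491.67 = 940.68°R.

940.68°R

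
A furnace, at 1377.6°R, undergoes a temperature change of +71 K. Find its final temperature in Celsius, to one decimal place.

Initial temperature in Celsius: (1377.6 - 491.67) × 5/9 = 492.1833°C.
The 71 K change is an interval; Kelvin and Celsius degrees are the same size, so ΔC = +71°C.
Final Celsius temperature: 492.1833 + 71.0000 = 563.1833°C.

563.2°C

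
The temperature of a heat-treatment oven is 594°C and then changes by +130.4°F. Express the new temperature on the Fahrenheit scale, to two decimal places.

The 130.4°F change is an interval, so only the factor 5/9 applies: +130.4 × 5/9 = +72.4444°C.
Final Celsius temperature: 594.0000 + 72.4444 = 666.4444°C.
In Fahrenheit: 666.4444 × 1.8 + 32 = 1231.60°F.

1231.60°F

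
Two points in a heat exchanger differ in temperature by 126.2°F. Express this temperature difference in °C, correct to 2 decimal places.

An interval of 1°F corresponds to 5/9°C.
126.2 × 5/9 = 70.11.

70.11°C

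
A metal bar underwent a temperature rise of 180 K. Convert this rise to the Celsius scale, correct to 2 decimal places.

Kelvin and Celsius degrees are the same size, so the interval is unchanged: 180.00.

180.00°C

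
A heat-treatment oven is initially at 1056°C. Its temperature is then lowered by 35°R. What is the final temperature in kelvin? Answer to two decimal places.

The 35°R change is an interval, so only the factor 5/9 applies: -35 × 5/9 = -19.4444°C.
Final Celsius temperature: 1056.0000 - 19.4444 = 1036.5556°C.
In kelvin: 1036.5556 + 273.15 = 1309.71 K.

1309.71 K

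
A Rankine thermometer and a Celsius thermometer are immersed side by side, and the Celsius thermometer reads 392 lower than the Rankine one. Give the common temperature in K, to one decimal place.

Let x be the Rankine reading; then the Celsius reading is 5/9·x - 273.15.
(5/9·x - 273.15) - x = -392  ⇒  (-4/9)·x = -118.85  ⇒  x = 267.4125°R.
In Celsius: (267.4125 - 491.67) × 5/9 = -124.5875°C.
In kelvin: -124.5875 + 273.15 = 148.6 K.

148.6 K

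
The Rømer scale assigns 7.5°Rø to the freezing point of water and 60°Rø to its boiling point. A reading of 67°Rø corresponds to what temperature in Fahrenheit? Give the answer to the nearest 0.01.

Linear interpolation between the fixed points: C = (67 - 7.5) × 100 / (60 - 7.5) = 113.3333°C.
Then 113.3333 × 1.8 + 32 = 236.00°F.

236.00°F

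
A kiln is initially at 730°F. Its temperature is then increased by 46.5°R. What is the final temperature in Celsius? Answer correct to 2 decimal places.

413.61°C

Initial temperature in Celsius: (730 - 32) × 5/9 = 387.7778°C.
The 46.5°R change is an interval, so only the factor 5/9 applies: +46.5 × 5/9 = +25.8333°C.
Final Celsius temperature: 387.7778 + 25.8333 = 413.6111°C.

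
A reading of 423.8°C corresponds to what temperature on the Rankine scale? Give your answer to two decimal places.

In Rankine: 423.8000 × 1.8 + 491.67 = 1254.51°R.

1254.51°R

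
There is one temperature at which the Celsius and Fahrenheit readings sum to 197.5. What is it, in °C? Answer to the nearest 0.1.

Let C be the Celsius reading. The Fahrenheit reading is F = 1.8·C + 32.
Require C + F = 197.5: (2.8)·C + 32 = 197.5.
C = (197.5 - 32) / (2.8) = 59.1.

59.1°C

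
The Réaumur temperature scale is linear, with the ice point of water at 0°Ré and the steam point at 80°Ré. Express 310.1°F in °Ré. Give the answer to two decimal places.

First in Celsius: (310.1 - 32) × 5/9 = 154.5000°C.
Linearly onto the Réaumur scale: 0 + (154.5000 / 100) × (80 - 0) = 123.60°Ré.

123.60°Ré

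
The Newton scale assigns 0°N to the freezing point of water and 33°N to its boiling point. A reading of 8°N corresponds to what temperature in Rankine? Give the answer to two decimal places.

Linear interpolation between the fixed points: C = (8 - 0) × 100 / (33 - 0) = 24.2424°C.
Then 24.2424 × 1.8 + 491.67 = 535.31°R.

535.31°R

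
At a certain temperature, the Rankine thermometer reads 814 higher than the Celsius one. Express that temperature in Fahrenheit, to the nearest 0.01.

Let x be the Celsius reading; then the Rankine reading is 1.8·x + 491.67.
(1.8·x + 491.67) - x = 814  ⇒  (0.8)·x = 322.33  ⇒  x = 402.9125°C.
In Fahrenheit: 402.9125 × 1.8 + 32 = 757.24°F.

757.24°F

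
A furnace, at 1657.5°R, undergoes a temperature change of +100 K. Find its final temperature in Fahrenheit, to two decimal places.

Initial temperature in Celsius: (1657.5 - 491.67) × 5/9 = 647.6833°C.
The 100 K change is an interval; Kelvin and Celsius degrees are the same size, so ΔC = +100°C.
Final Celsius temperature: 647.6833 + 100.0000 = 747.6833°C.
In Fahrenheit: 747.6833 × 1.8 + 32 = 1377.83°F.

1377.83°F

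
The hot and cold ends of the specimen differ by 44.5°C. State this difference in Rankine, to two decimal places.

80.10°R

For a temperature interval the offset drops out; only the factor 1.8 applies.
44.5 × 1.8 = 80.10.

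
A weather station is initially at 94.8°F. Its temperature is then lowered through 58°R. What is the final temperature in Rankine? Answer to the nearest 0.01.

Initial temperature in Celsius: (94.8 - 32) × 5/9 = 34.8889°C.
The 58°R change is an interval, so only the factor 5/9 applies: -58 × 5/9 = -32.2222°C.
Final Celsius temperature: 34.8889 - 32.2222 = 2.6667°C.
In Rankine: 2.6667 × 1.8 + 491.67 = 496.47°R.

496.47°R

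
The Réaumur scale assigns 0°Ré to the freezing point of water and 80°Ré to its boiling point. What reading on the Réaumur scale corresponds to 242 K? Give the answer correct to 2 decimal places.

-24.92°Ré

First in Celsius: 242 - 273.15 = -31.1500°C.
Linearly onto the Réaumur scale: 0 + (-31.1500 / 100) × (80 - 0) = -24.92°Ré.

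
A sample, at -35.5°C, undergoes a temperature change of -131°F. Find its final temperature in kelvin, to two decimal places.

The 131°F change is an interval, so only the factor 5/9 applies: -131 × 5/9 = -72.7778°C.
Final Celsius temperature: -35.5000 - 72.7778 = -108.2778°C.
In kelvin: -108.2778 + 273.15 = 164.87 K.

164.87 K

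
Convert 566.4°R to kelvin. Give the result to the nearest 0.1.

314.7 K

In Celsius: (566.4 - 491.67) × 5/9 = 41.5167°C.
In kelvin: 41.5167 + 273.15 = 314.7 K.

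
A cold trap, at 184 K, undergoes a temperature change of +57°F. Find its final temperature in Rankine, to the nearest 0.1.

Initial temperature in Celsius: 184 - 273.15 = -89.1500°C.
The 57°F change is an interval, so only the factor 5/9 applies: +57 × 5/9 = +31.6667°C.
Final Celsius temperature: -89.1500 + 31.6667 = -57.4833°C.
In Rankine: -57.4833 × 1.8 + 491.67 = 388.2°R.

388.2°R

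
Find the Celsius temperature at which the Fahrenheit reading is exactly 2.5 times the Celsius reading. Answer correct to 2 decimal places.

Let C be the Celsius reading. The Fahrenheit reading is F = 1.8·C + 32.
Require F = 2.5·C: 1.8·C + 32 = 2.5·C.
(-0.7)·C = -32  ⇒  C = 45.71.

45.71°C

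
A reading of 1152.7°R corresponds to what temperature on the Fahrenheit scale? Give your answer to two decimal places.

In Celsius: (1152.7 - 491.67) × 5/9 = 367.2389°C.
In Fahrenheit: 367.2389 × 1.8 + 32 = 693.03°F.

693.03°F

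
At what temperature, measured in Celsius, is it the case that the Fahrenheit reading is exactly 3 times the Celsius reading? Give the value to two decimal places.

26.67°C

Let C be the Celsius reading. The Fahrenheit reading is F = 1.8·C + 32.
Require F = 3·C: 1.8·C + 32 = 3·C.
(-1.2)·C = -32  ⇒  C = 26.67.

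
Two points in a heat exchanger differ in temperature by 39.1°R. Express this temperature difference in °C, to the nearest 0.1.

An interval of 1°R corresponds to 5/9°C.
39.1 × 5/9 = 21.7.

21.7°C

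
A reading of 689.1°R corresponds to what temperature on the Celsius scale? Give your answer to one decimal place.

109.7°C

In Celsius: (689.1 - 491.67) × 5/9 = 109.6833°C.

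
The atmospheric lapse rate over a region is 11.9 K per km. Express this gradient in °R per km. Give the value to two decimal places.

21.42 °R/km

The quantity depends on a temperature interval, so only the ratio of degree sizes applies; the offset between the scales is irrelevant.
A change of 1 K is a change of 1.8°R, so 11.9 × 1.8 = 21.42.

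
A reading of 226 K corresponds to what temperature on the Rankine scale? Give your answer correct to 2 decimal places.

In Celsius: 226 - 273.15 = -47.1500°C.
In Rankine: -47.1500 × 1.8 + 491.67 = 406.80°R.

406.80°R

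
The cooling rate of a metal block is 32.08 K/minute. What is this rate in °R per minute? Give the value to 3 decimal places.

Since only a temperature interval is involved, the additive offset between the scales drops out.
A change of 1 K is a change of 1.8°R, so 32.08 × 1.8 = 57.744.

57.744 °R/minute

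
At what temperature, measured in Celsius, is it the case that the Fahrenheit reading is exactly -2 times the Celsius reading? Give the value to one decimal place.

-8.4°C

Let C be the Celsius reading. The Fahrenheit reading is F = 1.8·C + 32.
Require F = -2·C: 1.8·C + 32 = -2·C.
(3.8)·C = -32  ⇒  C = -8.4.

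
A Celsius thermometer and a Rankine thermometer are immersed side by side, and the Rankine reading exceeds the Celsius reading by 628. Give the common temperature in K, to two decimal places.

Let x be the Celsius reading; then the Rankine reading is 1.8·x + 491.67.
(1.8·x + 491.67) - x = 628  ⇒  (0.8)·x = 136.33  ⇒  x = 170.4125°C.
In kelvin: 170.4125 + 273.15 = 443.56 K.

443.56 K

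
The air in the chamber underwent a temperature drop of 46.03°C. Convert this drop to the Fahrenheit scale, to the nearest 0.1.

For a temperature interval the offset drops out; only the factor 1.8 applies.
46.03 × 1.8 = 82.9.

82.9°F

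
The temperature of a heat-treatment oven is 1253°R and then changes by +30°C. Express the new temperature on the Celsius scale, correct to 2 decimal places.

Initial temperature in Celsius: (1253 - 491.67) × 5/9 = 422.9611°C.
Final Celsius temperature: 422.9611 + 30.0000 = 452.9611°C.

452.96°C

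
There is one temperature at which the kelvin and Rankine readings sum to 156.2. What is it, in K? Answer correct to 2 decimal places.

Let K be the kelvin reading. The Rankine reading is R = 1.8·K.
Require K + R = 156.2: (2.8)·K = 156.2.
K = (156.2) / (2.8) = 55.79.

55.79 K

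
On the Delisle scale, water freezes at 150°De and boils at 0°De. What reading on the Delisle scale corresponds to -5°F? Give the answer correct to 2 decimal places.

180.83°De

First in Celsius: (-5 - 32) × 5/9 = -20.5556°C.
Linearly onto the Delisle scale: 150 + (-20.5556 / 100) × (0 - 150) = 180.83°De.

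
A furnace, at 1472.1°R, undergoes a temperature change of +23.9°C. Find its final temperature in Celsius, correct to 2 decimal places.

Initial temperature in Celsius: (1472.1 - 491.67) × 5/9 = 544.6833°C.
Final Celsius temperature: 544.6833 + 23.9000 = 568.5833°C.

568.58°C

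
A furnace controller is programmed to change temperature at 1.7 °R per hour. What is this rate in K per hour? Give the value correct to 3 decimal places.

0.944 K/hour

Since only a temperature interval is involved, the additive offset between the scales drops out.
A change of 1°R is a change of 5/9 K, so 1.7 × 5/9 = 0.944.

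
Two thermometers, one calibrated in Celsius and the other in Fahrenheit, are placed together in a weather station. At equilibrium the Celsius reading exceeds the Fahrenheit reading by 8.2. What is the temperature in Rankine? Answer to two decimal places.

401.22°R

Let x be the Celsius reading; then the Fahrenheit reading is 1.8·x + 32.
(1.8·x + 32) - x = -8.2  ⇒  (0.8)·x = -40.2  ⇒  x = -50.2500°C.
In Rankine: -50.2500 × 1.8 + 491.67 = 401.22°R.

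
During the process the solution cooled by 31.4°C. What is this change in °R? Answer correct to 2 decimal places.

An interval of 1°C corresponds to 1.8°R.
31.4 × 1.8 = 56.52.

56.52°R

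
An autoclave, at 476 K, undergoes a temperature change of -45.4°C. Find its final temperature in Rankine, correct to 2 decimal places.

775.08°R

Initial temperature in Celsius: 476 - 273.15 = 202.8500°C.
Final Celsius temperature: 202.8500 - 45.4000 = 157.4500°C.
In Rankine: 157.4500 × 1.8 + 491.67 = 775.08°R.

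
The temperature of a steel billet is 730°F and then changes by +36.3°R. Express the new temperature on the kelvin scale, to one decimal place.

Initial temperature in Celsius: (730 - 32) × 5/9 = 387.7778°C.
The 36.3°R change is an interval, so only the factor 5/9 applies: +36.3 × 5/9 = +20.1667°C.
Final Celsius temperature: 387.7778 + 20.1667 = 407.9444°C.
In kelvin: 407.9444 + 273.15 = 681.1 K.

681.1 K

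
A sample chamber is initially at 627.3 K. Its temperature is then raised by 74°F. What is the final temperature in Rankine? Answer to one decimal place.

1203.1°R

Initial temperature in Celsius: 627.3 - 273.15 = 354.1500°C.
The 74°F change is an interval, so only the factor 5/9 applies: +74 × 5/9 = +41.1111°C.
Final Celsius temperature: 354.1500 + 41.1111 = 395.2611°C.
In Rankine: 395.2611 × 1.8 + 491.67 = 1203.1°R.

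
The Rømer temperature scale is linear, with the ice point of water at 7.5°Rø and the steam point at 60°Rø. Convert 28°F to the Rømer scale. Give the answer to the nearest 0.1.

First in Celsius: (28 - 32) × 5/9 = -2.2222°C.
Linearly onto the Rømer scale: 7.5 + (-2.2222 / 100) × (60 - 7.5) = 6.3°Rø.

6.3°Rø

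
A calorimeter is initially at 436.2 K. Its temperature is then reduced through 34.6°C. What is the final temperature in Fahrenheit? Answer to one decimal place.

263.2°F

Initial temperature in Celsius: 436.2 - 273.15 = 163.0500°C.
Final Celsius temperature: 163.0500 - 34.6000 = 128.4500°C.
In Fahrenheit: 128.4500 × 1.8 + 32 = 263.2°F.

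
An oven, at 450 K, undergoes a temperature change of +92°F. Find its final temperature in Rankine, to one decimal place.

902.0°R

Initial temperature in Celsius: 450 - 273.15 = 176.8500°C.
The 92°F change is an interval, so only the factor 5/9 applies: +92 × 5/9 = +51.1111°C.
Final Celsius temperature: 176.8500 + 51.1111 = 227.9611°C.
In Rankine: 227.9611 × 1.8 + 491.67 = 902.0°R.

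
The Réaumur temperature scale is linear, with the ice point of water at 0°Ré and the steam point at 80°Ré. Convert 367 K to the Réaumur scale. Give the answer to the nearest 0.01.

75.08°Ré

First in Celsius: 367 - 273.15 = 93.8500°C.
Linearly onto the Réaumur scale: 0 + (93.8500 / 100) × (80 - 0) = 75.08°Ré.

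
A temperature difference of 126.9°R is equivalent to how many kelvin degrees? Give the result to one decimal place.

70.5 K

An interval of 1°R corresponds to 5/9 K.
126.9 × 5/9 = 70.5.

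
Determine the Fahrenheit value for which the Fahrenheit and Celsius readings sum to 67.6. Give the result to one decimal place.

54.9°F

Let F be the Fahrenheit reading. The Celsius reading is C = 5/9·F - 17.7778.
Require F + C = 67.6: (14/9)·F - 17.7778 = 67.6.
F = (67.6 + 17.7778) / (14/9) = 54.9.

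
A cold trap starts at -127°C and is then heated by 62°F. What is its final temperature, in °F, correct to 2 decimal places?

The 62°F change is an interval, so only the factor 5/9 applies: +62 × 5/9 = +34.4444°C.
Final Celsius temperature: -127.0000 + 34.4444 = -92.5556°C.
In Fahrenheit: -92.5556 × 1.8 + 32 = -134.60°F.

-134.60°F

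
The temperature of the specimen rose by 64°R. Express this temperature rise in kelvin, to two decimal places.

For a temperature interval the offset drops out; only the factor 5/9 applies.
64 × 5/9 = 35.56.

35.56 K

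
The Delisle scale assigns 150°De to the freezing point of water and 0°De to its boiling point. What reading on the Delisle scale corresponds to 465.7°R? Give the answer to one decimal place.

First in Celsius: (465.7 - 491.67) × 5/9 = -14.4278°C.
Linearly onto the Delisle scale: 150 + (-14.4278 / 100) × (0 - 150) = 171.6°De.

171.6°De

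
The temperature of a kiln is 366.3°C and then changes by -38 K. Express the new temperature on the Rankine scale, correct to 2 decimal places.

1082.61°R

The 38 K change is an interval; Kelvin and Celsius degrees are the same size, so ΔC = -38°C.
Final Celsius temperature: 366.3000 - 38.0000 = 328.3000°C.
In Rankine: 328.3000 × 1.8 + 491.67 = 1082.61°R.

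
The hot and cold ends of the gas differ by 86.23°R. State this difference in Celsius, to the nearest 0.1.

Only the scale ratio 5/9 matters for a change in temperature.
86.23 × 5/9 = 47.9.

47.9°C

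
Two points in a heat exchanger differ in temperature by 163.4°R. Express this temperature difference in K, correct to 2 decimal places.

Only the scale ratio 5/9 matters for a change in temperature.
163.4 × 5/9 = 90.78.

90.78 K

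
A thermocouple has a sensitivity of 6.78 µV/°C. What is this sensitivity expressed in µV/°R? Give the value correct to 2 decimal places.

3.77 µV/°R

The quantity depends on a temperature interval, so only the ratio of degree sizes applies; the offset between the scales is irrelevant.
A change of 1°R is a change of 5/9°C, so per °R the value is 6.78 × 5/9 = 3.77.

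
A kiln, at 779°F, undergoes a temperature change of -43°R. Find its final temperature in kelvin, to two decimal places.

664.26 K

Initial temperature in Celsius: (779 - 32) × 5/9 = 415.0000°C.
The 43°R change is an interval, so only the factor 5/9 applies: -43 × 5/9 = -23.8889°C.
Final Celsius temperature: 415.0000 - 23.8889 = 391.1111°C.
In kelvin: 391.1111 + 273.15 = 664.26 K.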